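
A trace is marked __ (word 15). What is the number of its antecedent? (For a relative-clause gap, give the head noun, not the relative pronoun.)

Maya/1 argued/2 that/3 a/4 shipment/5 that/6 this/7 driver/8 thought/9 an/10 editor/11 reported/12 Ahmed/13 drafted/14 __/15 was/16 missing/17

5

The gap at 15 is the object of "drafted", inside a relative clause.
The relative pronoun is "that" (word 6); it is bound by the head noun immediately before it.
Its filler is the head noun "shipment", at word 5.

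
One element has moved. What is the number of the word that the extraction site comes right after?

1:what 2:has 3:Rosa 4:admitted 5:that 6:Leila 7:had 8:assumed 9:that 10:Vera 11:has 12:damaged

12

The displaced element is "what" (word 1).
It is linked across 2 clause boundaries (that → that).
It functions as the direct object of "damaged", so the gap sits immediately after word 12 ("damaged").
Base order: Rosa has admitted that Leila had assumed that Vera has damaged what.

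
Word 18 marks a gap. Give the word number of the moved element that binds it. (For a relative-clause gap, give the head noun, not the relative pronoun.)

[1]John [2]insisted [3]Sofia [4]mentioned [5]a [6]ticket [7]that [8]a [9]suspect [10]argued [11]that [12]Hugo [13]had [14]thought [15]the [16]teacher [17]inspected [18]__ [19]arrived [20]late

The gap at 18 is the object of "inspected", inside a relative clause.
The relative pronoun is "that" (word 7); it is bound by the head noun immediately before it.
Its filler is the head noun "ticket", at word 6.

6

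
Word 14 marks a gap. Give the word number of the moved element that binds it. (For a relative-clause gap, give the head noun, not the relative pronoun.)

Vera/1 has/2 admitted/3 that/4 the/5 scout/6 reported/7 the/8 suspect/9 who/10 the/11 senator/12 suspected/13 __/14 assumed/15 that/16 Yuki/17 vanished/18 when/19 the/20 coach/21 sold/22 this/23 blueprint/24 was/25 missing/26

The gap at 14 is the subject of "assumed", inside a relative clause.
The relative pronoun is "who" (word 10); it is bound by the head noun immediately before it.
Its filler is the head noun "suspect", at word 9.

9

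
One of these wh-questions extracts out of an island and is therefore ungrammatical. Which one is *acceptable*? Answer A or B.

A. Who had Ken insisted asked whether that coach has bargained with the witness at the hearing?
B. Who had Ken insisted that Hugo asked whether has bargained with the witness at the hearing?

In B, the wh-phrase is extracted from inside a wh-island (introduced by "whether"), which blocks movement.
In A, the extraction path crosses only that-complement boundaries, which are transparent.
So A is grammatical.

A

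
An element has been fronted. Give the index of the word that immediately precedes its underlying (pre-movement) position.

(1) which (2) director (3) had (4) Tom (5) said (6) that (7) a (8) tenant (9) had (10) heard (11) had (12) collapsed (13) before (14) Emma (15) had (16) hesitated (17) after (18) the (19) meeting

The displaced element is "which director" (word 2).
It is linked across 2 clause boundaries (that → Ø).
It functions as the subject of "collapsed", so the gap sits immediately after word 10 ("heard").
Base order: Tom had said that a tenant had heard that which director had collapsed before Emma had hesitated after the meeting.

10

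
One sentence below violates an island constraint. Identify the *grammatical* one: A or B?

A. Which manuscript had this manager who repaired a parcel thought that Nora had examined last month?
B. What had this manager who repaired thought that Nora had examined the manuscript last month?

A

In B, the wh-phrase is extracted from inside a complex-NP island (relative clause) (introduced by "who"), which blocks movement.
In A, the extraction path crosses only that-complement boundaries, which are transparent.
So A is grammatical.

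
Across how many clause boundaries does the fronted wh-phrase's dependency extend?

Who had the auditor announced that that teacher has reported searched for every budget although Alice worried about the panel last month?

"who" is extracted from the subject of "searched".
Boundaries crossed, outermost first: [that], [Ø] — 2 in total.

2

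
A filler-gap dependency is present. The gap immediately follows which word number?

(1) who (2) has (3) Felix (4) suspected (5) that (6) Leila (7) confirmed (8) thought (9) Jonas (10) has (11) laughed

7

The displaced element is "who" (word 1).
It is linked across 2 clause boundaries (that → Ø).
It functions as the subject of "thought", so the gap sits immediately after word 7 ("confirmed").
Base order: Felix has suspected that Leila confirmed that who thought Jonas has laughed.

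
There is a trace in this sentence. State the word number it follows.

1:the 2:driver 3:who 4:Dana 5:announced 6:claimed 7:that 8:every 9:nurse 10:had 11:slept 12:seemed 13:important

The displaced element is "the driver" (word 2).
It is linked across 1 clause boundary (Ø).
It functions as the subject of "claimed", so the gap sits immediately after word 5 ("announced").
Base order: Dana announced that the driver claimed that every nurse had slept.

5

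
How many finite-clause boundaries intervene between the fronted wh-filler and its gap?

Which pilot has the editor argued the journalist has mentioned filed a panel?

"which pilot" is extracted from the subject of "filed".
Boundaries crossed, outermost first: [Ø], [Ø] — 2 in total.

2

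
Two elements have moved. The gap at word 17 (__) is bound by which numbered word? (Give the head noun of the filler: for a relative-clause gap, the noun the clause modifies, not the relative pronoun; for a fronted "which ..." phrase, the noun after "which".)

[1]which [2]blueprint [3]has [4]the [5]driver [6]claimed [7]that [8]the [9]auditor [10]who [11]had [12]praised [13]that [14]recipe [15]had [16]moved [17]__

The marked gap is the direct object of "moved".
Its filler is the fronted wh-phrase "which blueprint", at word 2.
(The other dependency links word 9 to a gap after word 10.)

2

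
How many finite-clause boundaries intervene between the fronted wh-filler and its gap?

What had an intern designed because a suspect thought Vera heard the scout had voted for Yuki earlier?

0

"what" originates inside the matrix clause — no clause boundary is crossed.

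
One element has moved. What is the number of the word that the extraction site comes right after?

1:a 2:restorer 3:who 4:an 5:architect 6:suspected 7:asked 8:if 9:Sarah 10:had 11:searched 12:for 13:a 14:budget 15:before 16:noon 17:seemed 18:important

6

The displaced element is "a restorer" (word 2).
It is linked across 1 clause boundary (Ø).
It functions as the subject of "asked", so the gap sits immediately after word 6 ("suspected").
Base order: An architect suspected a restorer asked if Sarah had searched for a budget before noon.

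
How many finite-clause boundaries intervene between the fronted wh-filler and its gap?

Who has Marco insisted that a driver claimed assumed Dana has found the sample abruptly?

"who" is extracted from the subject of "assumed".
Boundaries crossed, outermost first: [that], [Ø] — 2 in total.

2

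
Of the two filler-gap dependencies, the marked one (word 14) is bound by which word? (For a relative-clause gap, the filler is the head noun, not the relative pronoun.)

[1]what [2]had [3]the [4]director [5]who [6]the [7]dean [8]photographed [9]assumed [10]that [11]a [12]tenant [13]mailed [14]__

1

The marked gap is the direct object of "mailed".
Its filler is the fronted wh-phrase "what", at word 1.
(The other dependency links word 4 to a gap after word 8.)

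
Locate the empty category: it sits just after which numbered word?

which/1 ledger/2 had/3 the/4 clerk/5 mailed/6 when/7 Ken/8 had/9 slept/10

6

The displaced element is "which ledger" (word 2).
It functions as the direct object of "mailed", so the gap sits immediately after word 6 ("mailed").
Base order: The clerk had mailed which ledger when Ken had slept.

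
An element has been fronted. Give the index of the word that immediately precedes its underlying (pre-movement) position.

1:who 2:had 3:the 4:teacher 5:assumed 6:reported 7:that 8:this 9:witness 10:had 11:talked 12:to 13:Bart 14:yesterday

The displaced element is "who" (word 1).
It is linked across 1 clause boundary (Ø).
It functions as the subject of "reported", so the gap sits immediately after word 5 ("assumed").
Base order: The teacher had assumed that who reported that this witness had talked to Bart yesterday.

5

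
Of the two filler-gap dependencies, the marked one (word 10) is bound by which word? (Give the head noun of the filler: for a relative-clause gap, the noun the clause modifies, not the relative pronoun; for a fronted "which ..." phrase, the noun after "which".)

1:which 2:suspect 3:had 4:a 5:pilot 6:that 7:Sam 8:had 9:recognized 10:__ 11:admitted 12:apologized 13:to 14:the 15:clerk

5

The marked gap is inside the relative clause, the direct object of "recognized".
Its filler is the head noun "pilot" (via "that"), at word 5.
(The other dependency links word 2 to a gap after word 11.)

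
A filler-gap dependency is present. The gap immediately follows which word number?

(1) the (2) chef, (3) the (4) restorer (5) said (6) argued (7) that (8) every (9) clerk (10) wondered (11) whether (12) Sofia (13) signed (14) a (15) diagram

The displaced element is "the chef" (word 2).
It is linked across 1 clause boundary (Ø).
It functions as the subject of "argued", so the gap sits immediately after word 5 ("said").
Base order: The restorer said the chef argued that every clerk wondered whether Sofia signed a diagram.

5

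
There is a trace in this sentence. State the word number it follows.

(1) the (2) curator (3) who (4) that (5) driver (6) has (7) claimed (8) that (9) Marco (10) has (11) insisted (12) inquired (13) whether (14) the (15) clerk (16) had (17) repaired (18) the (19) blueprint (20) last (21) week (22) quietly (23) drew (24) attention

The displaced element is "the curator" (word 2).
It is linked across 2 clause boundaries (that → Ø).
It functions as the subject of "inquired", so the gap sits immediately after word 11 ("insisted").
Base order: That driver has claimed that Marco has insisted that the curator inquired whether the clerk had repaired the blueprint last week quietly.

11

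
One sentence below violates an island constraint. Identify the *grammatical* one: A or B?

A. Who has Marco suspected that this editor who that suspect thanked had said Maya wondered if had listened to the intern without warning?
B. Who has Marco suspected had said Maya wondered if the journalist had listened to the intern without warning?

B

In A, the wh-phrase is extracted from inside a wh-island (introduced by "if"), which blocks movement.
In B, the extraction path crosses only that-complement boundaries, which are transparent.
So B is grammatical.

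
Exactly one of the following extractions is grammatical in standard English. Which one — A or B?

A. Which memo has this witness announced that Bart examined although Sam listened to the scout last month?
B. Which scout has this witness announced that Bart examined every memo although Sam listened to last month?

In B, the wh-phrase is extracted from inside an adjunct island (introduced by "although"), which blocks movement.
In A, the extraction path crosses only that-complement boundaries, which are transparent.
So A is grammatical.

A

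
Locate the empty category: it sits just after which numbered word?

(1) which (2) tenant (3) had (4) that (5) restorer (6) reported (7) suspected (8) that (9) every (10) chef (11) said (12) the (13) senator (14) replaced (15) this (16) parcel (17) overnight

The displaced element is "which tenant" (word 2).
It is linked across 1 clause boundary (Ø).
It functions as the subject of "suspected", so the gap sits immediately after word 6 ("reported").
Base order: That restorer had reported that which tenant suspected that every chef said the senator replaced this parcel overnight.

6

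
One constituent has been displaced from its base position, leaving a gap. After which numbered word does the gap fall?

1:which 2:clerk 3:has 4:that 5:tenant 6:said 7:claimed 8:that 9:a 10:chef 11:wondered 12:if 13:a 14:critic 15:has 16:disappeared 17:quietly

6

The displaced element is "which clerk" (word 2).
It is linked across 1 clause boundary (Ø).
It functions as the subject of "claimed", so the gap sits immediately after word 6 ("said").
Base order: That tenant has said which clerk claimed that a chef wondered if a critic has disappeared quietly.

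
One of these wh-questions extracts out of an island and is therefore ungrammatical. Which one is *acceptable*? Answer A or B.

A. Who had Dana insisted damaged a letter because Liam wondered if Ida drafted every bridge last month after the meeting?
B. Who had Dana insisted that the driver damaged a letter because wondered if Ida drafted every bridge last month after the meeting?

A

In B, the wh-phrase is extracted from inside an adjunct island (introduced by "because"), which blocks movement.
In A, the extraction path crosses only that-complement boundaries, which are transparent.
So A is grammatical.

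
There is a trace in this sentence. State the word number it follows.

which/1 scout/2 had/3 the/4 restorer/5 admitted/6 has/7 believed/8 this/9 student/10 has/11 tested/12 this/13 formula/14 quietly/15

The displaced element is "which scout" (word 2).
It is linked across 1 clause boundary (Ø).
It functions as the subject of "believed", so the gap sits immediately after word 6 ("admitted").
Base order: The restorer had admitted that which scout has believed this student has tested this formula quietly.

6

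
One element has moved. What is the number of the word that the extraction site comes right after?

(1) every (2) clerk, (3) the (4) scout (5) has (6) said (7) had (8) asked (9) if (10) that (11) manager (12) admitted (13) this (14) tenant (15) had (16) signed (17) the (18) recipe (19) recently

The displaced element is "every clerk" (word 2).
It is linked across 1 clause boundary (Ø).
It functions as the subject of "asked", so the gap sits immediately after word 6 ("said").
Base order: The scout has said every clerk had asked if that manager admitted this tenant had signed the recipe recently.

6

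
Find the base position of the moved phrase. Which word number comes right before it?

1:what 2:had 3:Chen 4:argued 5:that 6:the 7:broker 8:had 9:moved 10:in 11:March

The displaced element is "what" (word 1).
It is linked across 1 clause boundary (that).
It functions as the direct object of "moved", so the gap sits immediately after word 9 ("moved").
Base order: Chen had argued that the broker had moved what in March.

9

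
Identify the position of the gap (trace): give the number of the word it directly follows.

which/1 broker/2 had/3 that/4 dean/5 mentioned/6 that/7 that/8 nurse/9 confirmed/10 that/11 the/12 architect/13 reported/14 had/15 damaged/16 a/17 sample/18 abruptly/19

14

The displaced element is "which broker" (word 2).
It is linked across 3 clause boundaries (that → that → Ø).
It functions as the subject of "damaged", so the gap sits immediately after word 14 ("reported").
Base order: That dean had mentioned that that nurse confirmed that the architect reported which broker had damaged a sample abruptly.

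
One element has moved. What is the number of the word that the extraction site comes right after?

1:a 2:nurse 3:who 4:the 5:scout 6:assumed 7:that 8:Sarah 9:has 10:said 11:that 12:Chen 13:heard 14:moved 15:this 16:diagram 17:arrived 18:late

The displaced element is "a nurse" (word 2).
It is linked across 3 clause boundaries (that → that → Ø).
It functions as the subject of "moved", so the gap sits immediately after word 13 ("heard").
Base order: The scout assumed that Sarah has said that Chen heard a nurse moved this diagram.

13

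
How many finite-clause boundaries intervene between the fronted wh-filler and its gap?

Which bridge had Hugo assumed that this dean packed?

"which bridge" is extracted from the object of "packed".
Boundaries crossed, outermost first: [that] — 1 in total.

1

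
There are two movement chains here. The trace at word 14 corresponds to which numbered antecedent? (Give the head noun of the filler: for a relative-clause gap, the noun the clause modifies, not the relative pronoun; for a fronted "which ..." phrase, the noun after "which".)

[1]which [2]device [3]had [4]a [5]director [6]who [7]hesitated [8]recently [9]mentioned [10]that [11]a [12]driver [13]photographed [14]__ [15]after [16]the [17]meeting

2

The marked gap is the direct object of "photographed".
Its filler is the fronted wh-phrase "which device", at word 2.
(The other dependency links word 5 to a gap after word 6.)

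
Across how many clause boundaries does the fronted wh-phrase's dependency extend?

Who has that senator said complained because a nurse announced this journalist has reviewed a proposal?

1

"who" is extracted from the subject of "complained".
Boundaries crossed, outermost first: [Ø] — 1 in total.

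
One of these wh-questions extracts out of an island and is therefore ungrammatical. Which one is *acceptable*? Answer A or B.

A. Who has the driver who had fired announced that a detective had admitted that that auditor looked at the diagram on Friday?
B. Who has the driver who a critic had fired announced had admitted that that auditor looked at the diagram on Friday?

In A, the wh-phrase is extracted from inside a complex-NP island (relative clause) (introduced by "who"), which blocks movement.
In B, the extraction path crosses only that-complement boundaries, which are transparent.
So B is grammatical.

B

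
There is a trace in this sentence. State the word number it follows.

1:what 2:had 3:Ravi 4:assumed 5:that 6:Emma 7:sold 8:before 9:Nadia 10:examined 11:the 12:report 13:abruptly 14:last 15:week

The displaced element is "what" (word 1).
It is linked across 1 clause boundary (that).
It functions as the direct object of "sold", so the gap sits immediately after word 7 ("sold").
Base order: Ravi had assumed that Emma sold what before Nadia examined the report abruptly last week.

7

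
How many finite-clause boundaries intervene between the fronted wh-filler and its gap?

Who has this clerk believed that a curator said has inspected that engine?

2

"who" is extracted from the subject of "inspected".
Boundaries crossed, outermost first: [that], [Ø] — 2 in total.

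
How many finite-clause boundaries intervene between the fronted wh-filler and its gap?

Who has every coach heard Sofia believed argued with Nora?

"who" is extracted from the subject of "argued".
Boundaries crossed, outermost first: [Ø], [Ø] — 2 in total.

2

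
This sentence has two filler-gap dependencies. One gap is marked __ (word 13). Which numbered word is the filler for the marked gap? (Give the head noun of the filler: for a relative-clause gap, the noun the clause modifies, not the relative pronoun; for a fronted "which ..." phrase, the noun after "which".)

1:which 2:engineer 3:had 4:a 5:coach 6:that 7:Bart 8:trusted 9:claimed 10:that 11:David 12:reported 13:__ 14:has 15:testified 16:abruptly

The marked gap is the subject of "testified".
Its filler is the fronted wh-phrase "which engineer", at word 2.
(The other dependency links word 5 to a gap after word 8.)

2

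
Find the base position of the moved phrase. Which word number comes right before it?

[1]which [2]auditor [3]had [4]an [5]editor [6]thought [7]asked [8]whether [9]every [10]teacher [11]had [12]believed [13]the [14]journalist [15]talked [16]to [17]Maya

6

The displaced element is "which auditor" (word 2).
It is linked across 1 clause boundary (Ø).
It functions as the subject of "asked", so the gap sits immediately after word 6 ("thought").
Base order: An editor had thought that which auditor asked whether every teacher had believed the journalist talked to Maya.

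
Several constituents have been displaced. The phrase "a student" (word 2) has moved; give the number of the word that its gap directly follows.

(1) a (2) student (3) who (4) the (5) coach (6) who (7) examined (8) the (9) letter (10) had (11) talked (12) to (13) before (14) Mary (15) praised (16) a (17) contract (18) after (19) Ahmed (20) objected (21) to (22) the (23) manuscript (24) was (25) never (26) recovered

12

The displaced element is "a student" (word 2).
It functions as the object of the preposition "to" of "talked", so the gap sits immediately after word 12 ("to").
Base order: The coach who examined the letter had talked to a student before Mary praised a contract after Ahmed objected to the manuscript.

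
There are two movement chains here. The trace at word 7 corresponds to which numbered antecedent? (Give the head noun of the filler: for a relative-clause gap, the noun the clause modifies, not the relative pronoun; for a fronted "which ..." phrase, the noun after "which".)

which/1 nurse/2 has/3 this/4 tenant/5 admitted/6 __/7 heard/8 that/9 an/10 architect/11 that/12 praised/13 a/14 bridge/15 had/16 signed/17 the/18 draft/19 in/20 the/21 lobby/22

2

The marked gap is the subject of "heard".
Its filler is the fronted wh-phrase "which nurse", at word 2.
(The other dependency links word 11 to a gap after word 12.)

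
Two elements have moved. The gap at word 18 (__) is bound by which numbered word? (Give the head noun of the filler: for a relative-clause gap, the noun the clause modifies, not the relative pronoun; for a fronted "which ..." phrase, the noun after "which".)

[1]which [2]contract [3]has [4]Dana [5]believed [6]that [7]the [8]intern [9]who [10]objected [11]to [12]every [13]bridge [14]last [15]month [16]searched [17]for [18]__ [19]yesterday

2

The marked gap is the object of the preposition "for" of "searched".
Its filler is the fronted wh-phrase "which contract", at word 2.
(The other dependency links word 8 to a gap after word 9.)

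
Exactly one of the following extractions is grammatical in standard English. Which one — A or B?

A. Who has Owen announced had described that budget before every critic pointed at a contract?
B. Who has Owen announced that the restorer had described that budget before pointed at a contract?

A

In B, the wh-phrase is extracted from inside an adjunct island (introduced by "before"), which blocks movement.
In A, the extraction path crosses only that-complement boundaries, which are transparent.
So A is grammatical.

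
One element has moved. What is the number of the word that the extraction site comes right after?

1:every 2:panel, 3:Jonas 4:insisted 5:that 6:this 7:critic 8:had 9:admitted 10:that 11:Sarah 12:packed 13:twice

The displaced element is "every panel" (word 2).
It is linked across 2 clause boundaries (that → that).
It functions as the direct object of "packed", so the gap sits immediately after word 12 ("packed").
Base order: Jonas insisted that this critic had admitted that Sarah packed every panel twice.

12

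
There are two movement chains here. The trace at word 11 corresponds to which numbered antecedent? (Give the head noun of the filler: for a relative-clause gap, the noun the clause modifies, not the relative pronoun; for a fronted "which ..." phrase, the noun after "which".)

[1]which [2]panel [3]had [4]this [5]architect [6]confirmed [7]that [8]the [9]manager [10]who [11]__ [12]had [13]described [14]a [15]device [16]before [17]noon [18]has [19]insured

9

The marked gap is inside the relative clause, the subject of "described".
Its filler is the head noun "manager" (via "who"), at word 9.
(The other dependency links word 2 to a gap after word 19.)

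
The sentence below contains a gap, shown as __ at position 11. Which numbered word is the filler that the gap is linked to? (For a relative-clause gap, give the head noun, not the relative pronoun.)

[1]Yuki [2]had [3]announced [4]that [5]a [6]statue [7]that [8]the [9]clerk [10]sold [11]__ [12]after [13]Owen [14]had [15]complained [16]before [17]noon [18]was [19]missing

The gap at 11 is the object of "sold", inside a relative clause.
The relative pronoun is "that" (word 7); it is bound by the head noun immediately before it.
Its filler is the head noun "statue", at word 6.

6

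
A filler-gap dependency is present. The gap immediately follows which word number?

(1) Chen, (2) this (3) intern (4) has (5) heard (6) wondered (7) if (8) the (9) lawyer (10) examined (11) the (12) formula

The displaced element is "Chen" (word 1).
It is linked across 1 clause boundary (Ø).
It functions as the subject of "wondered", so the gap sits immediately after word 5 ("heard").
Base order: This intern has heard Chen wondered if the lawyer examined the formula.

5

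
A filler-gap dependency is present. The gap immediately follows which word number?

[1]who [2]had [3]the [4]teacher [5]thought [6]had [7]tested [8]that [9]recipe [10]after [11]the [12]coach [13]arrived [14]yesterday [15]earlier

The displaced element is "who" (word 1).
It is linked across 1 clause boundary (Ø).
It functions as the subject of "tested", so the gap sits immediately after word 5 ("thought").
Base order: The teacher had thought that who had tested that recipe after the coach arrived yesterday earlier.

5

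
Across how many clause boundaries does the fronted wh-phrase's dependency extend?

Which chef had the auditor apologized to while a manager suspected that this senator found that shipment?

0

"which chef" originates inside the matrix clause — no clause boundary is crossed.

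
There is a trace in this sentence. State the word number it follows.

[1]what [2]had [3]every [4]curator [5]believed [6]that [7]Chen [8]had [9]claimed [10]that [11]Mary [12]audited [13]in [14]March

12

The displaced element is "what" (word 1).
It is linked across 2 clause boundaries (that → that).
It functions as the direct object of "audited", so the gap sits immediately after word 12 ("audited").
Base order: Every curator had believed that Chen had claimed that Mary audited what in March.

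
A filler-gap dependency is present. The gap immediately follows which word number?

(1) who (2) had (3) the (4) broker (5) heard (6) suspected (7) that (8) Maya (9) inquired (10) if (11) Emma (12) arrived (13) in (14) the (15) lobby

5

The displaced element is "who" (word 1).
It is linked across 1 clause boundary (Ø).
It functions as the subject of "suspected", so the gap sits immediately after word 5 ("heard").
Base order: The broker had heard that who suspected that Maya inquired if Emma arrived in the lobby.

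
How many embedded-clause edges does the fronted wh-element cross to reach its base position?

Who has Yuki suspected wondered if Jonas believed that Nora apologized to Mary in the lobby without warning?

"who" is extracted from the subject of "wondered".
Boundaries crossed, outermost first: [Ø] — 1 in total.

1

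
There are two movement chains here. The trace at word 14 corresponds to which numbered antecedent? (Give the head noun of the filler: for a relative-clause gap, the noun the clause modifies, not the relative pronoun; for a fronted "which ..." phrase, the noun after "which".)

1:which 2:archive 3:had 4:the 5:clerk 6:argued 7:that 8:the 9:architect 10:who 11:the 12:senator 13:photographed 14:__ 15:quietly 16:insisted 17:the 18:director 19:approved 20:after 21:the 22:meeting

The marked gap is inside the relative clause, the direct object of "photographed".
Its filler is the head noun "architect" (via "who"), at word 9.
(The other dependency links word 2 to a gap after word 19.)

9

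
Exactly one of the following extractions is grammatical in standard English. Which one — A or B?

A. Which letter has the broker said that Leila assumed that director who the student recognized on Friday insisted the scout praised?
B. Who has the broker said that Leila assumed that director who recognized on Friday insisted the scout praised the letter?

A

In B, the wh-phrase is extracted from inside a complex-NP island (relative clause) (introduced by "who"), which blocks movement.
In A, the extraction path crosses only that-complement boundaries, which are transparent.
So A is grammatical.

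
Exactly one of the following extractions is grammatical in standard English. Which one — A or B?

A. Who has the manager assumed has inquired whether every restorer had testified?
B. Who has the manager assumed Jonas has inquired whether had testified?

A

In B, the wh-phrase is extracted from inside a wh-island (introduced by "whether"), which blocks movement.
In A, the extraction path crosses only that-complement boundaries, which are transparent.
So A is grammatical.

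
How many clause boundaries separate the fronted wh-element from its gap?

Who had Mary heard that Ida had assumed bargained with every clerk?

2

"who" is extracted from the subject of "bargained".
Boundaries crossed, outermost first: [that], [Ø] — 2 in total.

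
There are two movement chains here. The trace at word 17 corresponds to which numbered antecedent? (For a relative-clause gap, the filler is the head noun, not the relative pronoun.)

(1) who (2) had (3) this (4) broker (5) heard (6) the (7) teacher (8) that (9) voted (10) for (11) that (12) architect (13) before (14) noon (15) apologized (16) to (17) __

The marked gap is the object of the preposition "to" of "apologized".
Its filler is the fronted wh-phrase "who", at word 1.
(The other dependency links word 7 to a gap after word 8.)

1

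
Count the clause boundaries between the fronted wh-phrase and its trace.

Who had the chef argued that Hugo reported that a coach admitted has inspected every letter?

3

"who" is extracted from the subject of "inspected".
Boundaries crossed, outermost first: [that], [that], [Ø] — 3 in total.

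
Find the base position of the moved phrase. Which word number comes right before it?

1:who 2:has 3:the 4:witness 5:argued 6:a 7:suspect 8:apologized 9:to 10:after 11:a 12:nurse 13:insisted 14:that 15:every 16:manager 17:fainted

9

The displaced element is "who" (word 1).
It is linked across 1 clause boundary (Ø).
It functions as the object of the preposition "to" of "apologized", so the gap sits immediately after word 9 ("to").
Base order: The witness has argued a suspect apologized to who after a nurse insisted that every manager fainted.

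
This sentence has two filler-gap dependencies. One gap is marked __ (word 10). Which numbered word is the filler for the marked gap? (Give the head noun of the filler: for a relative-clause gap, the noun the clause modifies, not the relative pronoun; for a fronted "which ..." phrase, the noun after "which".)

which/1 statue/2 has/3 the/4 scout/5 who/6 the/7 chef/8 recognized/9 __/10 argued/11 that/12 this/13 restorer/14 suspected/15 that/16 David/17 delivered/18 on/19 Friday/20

The marked gap is inside the relative clause, the direct object of "recognized".
Its filler is the head noun "scout" (via "who"), at word 5.
(The other dependency links word 2 to a gap after word 18.)

5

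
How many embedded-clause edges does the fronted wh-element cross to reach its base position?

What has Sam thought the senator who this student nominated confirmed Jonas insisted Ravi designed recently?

"what" is extracted from the object of "designed".
Boundaries crossed, outermost first: [Ø], [Ø], [Ø] — 3 in total.

3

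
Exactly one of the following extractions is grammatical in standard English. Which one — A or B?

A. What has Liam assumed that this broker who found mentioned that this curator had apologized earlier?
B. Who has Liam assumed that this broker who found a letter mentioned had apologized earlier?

B

In A, the wh-phrase is extracted from inside a complex-NP island (relative clause) (introduced by "who"), which blocks movement.
In B, the extraction path crosses only that-complement boundaries, which are transparent.
So B is grammatical.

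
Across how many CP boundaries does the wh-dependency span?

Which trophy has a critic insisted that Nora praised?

1

"which trophy" is extracted from the object of "praised".
Boundaries crossed, outermost first: [that] — 1 in total.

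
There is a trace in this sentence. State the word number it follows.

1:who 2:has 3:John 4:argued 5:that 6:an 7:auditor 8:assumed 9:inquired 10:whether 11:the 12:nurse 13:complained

The displaced element is "who" (word 1).
It is linked across 2 clause boundaries (that → Ø).
It functions as the subject of "inquired", so the gap sits immediately after word 8 ("assumed").
Base order: John has argued that an auditor assumed that who inquired whether the nurse complained.

8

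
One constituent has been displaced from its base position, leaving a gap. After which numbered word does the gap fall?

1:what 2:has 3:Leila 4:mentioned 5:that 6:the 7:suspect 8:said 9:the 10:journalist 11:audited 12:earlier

The displaced element is "what" (word 1).
It is linked across 2 clause boundaries (that → Ø).
It functions as the direct object of "audited", so the gap sits immediately after word 11 ("audited").
Base order: Leila has mentioned that the suspect said the journalist audited what earlier.

11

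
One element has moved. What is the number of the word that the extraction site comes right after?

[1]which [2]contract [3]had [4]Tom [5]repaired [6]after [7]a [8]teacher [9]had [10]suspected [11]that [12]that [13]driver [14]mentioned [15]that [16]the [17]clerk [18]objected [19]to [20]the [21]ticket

5

The displaced element is "which contract" (word 2).
It functions as the direct object of "repaired", so the gap sits immediately after word 5 ("repaired").
Base order: Tom had repaired which contract after a teacher had suspected that that driver mentioned that the clerk objected to the ticket.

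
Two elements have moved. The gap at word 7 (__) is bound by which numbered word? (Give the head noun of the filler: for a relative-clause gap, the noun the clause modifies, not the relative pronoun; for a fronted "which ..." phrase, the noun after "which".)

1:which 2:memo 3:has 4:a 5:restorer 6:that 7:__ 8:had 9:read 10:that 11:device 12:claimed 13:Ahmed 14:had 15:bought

5

The marked gap is inside the relative clause, the subject of "read".
Its filler is the head noun "restorer" (via "that"), at word 5.
(The other dependency links word 2 to a gap after word 15.)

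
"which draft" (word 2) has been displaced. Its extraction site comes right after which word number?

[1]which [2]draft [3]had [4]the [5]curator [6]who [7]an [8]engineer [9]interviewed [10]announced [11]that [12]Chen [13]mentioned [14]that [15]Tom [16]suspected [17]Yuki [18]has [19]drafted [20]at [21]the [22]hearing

The displaced element is "which draft" (word 2).
It is linked across 3 clause boundaries (that → that → Ø).
It functions as the direct object of "drafted", so the gap sits immediately after word 19 ("drafted").
Base order: The curator who an engineer interviewed had announced that Chen mentioned that Tom suspected Yuki has drafted which draft at the hearing.

19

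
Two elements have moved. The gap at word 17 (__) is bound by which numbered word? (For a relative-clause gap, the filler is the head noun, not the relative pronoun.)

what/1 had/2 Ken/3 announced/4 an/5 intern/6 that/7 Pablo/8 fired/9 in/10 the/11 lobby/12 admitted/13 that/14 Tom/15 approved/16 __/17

1

The marked gap is the direct object of "approved".
Its filler is the fronted wh-phrase "what", at word 1.
(The other dependency links word 6 to a gap after word 9.)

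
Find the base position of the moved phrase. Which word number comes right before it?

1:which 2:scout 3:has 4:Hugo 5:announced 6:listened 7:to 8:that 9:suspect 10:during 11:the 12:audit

The displaced element is "which scout" (word 2).
It is linked across 1 clause boundary (Ø).
It functions as the subject of "listened", so the gap sits immediately after word 5 ("announced").
Base order: Hugo has announced that which scout listened to that suspect during the audit.

5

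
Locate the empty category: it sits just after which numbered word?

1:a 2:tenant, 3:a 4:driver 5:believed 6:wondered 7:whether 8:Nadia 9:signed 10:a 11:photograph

The displaced element is "a tenant" (word 2).
It is linked across 1 clause boundary (Ø).
It functions as the subject of "wondered", so the gap sits immediately after word 5 ("believed").
Base order: A driver believed that a tenant wondered whether Nadia signed a photograph.

5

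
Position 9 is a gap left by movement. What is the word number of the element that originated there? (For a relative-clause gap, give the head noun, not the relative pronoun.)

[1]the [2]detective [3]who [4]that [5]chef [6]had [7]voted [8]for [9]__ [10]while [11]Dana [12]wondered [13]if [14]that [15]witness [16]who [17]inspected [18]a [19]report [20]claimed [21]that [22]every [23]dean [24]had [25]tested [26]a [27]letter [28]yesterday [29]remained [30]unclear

2

The gap at 9 is the prepositional object of "voted", inside a relative clause.
The relative pronoun is "who" (word 3); it is bound by the head noun immediately before it.
Its filler is the head noun "detective", at word 2.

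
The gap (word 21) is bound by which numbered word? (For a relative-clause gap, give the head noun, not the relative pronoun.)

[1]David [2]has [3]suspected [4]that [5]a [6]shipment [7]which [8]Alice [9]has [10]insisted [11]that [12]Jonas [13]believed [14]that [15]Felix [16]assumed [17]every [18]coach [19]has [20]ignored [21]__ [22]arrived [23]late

6

The gap at 21 is the object of "ignored", inside a relative clause.
The relative pronoun is "which" (word 7); it is bound by the head noun immediately before it.
Its filler is the head noun "shipment", at word 6.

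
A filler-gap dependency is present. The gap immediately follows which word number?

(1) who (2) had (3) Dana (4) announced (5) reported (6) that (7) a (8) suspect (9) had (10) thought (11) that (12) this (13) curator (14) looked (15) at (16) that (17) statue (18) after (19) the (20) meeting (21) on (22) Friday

The displaced element is "who" (word 1).
It is linked across 1 clause boundary (Ø).
It functions as the subject of "reported", so the gap sits immediately after word 4 ("announced").
Base order: Dana had announced that who reported that a suspect had thought that this curator looked at that statue after the meeting on Friday.

4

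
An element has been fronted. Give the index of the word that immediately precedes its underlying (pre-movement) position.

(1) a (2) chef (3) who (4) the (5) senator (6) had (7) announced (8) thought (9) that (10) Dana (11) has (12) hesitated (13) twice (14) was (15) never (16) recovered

7

The displaced element is "a chef" (word 2).
It is linked across 1 clause boundary (Ø).
It functions as the subject of "thought", so the gap sits immediately after word 7 ("announced").
Base order: The senator had announced a chef thought that Dana has hesitated twice.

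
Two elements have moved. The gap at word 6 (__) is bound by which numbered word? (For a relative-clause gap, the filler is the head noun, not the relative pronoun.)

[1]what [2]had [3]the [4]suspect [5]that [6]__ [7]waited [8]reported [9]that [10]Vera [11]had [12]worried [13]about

The marked gap is inside the relative clause, the subject of "waited".
Its filler is the head noun "suspect" (via "that"), at word 4.
(The other dependency links word 1 to a gap after word 13.)

4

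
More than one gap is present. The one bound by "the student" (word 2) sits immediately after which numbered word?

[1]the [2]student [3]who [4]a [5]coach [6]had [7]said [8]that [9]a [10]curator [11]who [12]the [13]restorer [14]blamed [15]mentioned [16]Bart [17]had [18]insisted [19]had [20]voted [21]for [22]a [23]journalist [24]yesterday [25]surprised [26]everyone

18

The displaced element is "the student" (word 2).
It is linked across 3 clause boundaries (that → Ø → Ø).
It functions as the subject of "voted", so the gap sits immediately after word 18 ("insisted").
Base order: A coach had said that a curator who the restorer blamed mentioned Bart had insisted that the student had voted for a journalist yesterday.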